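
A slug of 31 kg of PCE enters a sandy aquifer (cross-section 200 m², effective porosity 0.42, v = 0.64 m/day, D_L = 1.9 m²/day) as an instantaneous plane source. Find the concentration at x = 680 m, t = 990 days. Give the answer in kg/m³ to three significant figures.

For an instantaneous plane source, C(x,t) = M/(n_e·A·√(4πDt)) · exp(−(x−vt)²/(4Dt)), with n_e·A the pore (flow) area.
Plume center vt = 0.64 × 990 = 633.6 m, so the well at 680 m is 46.4 m downgradient of the peak.
√(4πDt) = 153.7 m, giving peak height M/(n_e·A·√(4πDt)) = 31/(0.42 × 200 × 153.7) = 0.002401 kg/m³.
(x−vt)²/(4Dt) = (46.4)²/(4 × 1.9 × 990) = 0.2861; exp(−0.2861) = 0.7512.
C = 0.002401 × 0.7512 = 0.00180 kg/m³.

0.00180 kg/m³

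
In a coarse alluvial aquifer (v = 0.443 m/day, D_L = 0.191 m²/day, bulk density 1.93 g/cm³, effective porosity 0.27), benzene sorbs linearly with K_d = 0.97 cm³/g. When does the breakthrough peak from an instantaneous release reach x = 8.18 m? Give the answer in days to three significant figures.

139 days

Retardation factor R = 1 + ρ_b·K_d/n = 1 + 1.93 × 0.97/0.27 = 7.934.
Sorption retards both mechanisms: v_R = v/R = 0.05584 m/day, D_R = D/R = 0.02407 m²/day.
Peak time from v_R²t² + 2D_R t − x² = 0: t = (√(D_R² + v_R²x²) − D_R)/v_R².
√(D_R² + v_R²x²) = √(0.02407² + 0.05584² × 8.18²) = 0.4574; v_R² = 0.003118.
t = (0.4574 − 0.02407)/0.003118 = 139 days.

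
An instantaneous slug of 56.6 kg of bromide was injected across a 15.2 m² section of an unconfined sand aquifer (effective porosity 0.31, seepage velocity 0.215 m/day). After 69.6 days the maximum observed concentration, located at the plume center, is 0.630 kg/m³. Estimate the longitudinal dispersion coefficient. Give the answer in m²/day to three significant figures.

0.416 m²/day

At the plume center C_max = M/(n_e·A·√(4πDt)), so D = M²/(4πt·(n_e·A·C_max)²).
n_e·A·C_max = 0.31 × 15.2 × 0.630 = 2.969 kg/m.
D = 56.6²/(4π × 69.6 × 2.969²) = 0.416 m²/day.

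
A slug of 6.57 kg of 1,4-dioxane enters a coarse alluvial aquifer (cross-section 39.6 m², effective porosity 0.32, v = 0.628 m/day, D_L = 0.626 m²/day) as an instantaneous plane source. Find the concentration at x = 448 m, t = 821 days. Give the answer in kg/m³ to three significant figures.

For an instantaneous plane source, C(x,t) = M/(n_e·A·√(4πDt)) · exp(−(x−vt)²/(4Dt)), with n_e·A the pore (flow) area.
Plume center vt = 0.628 × 821 = 515.588 m, so the well at 448 m is 67.588 m upgradient of the peak.
√(4πDt) = 80.36 m, giving peak height M/(n_e·A·√(4πDt)) = 6.57/(0.32 × 39.6 × 80.36) = 0.006452 kg/m³.
(x−vt)²/(4Dt) = (-67.588)²/(4 × 0.626 × 821) = 2.222; exp(−2.222) = 0.1084.
C = 0.006452 × 0.1084 = 0.000699 kg/m³.

0.000699 kg/m³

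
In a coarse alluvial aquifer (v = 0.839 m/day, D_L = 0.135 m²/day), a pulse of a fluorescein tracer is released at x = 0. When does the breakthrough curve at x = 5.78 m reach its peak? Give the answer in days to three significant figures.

6.70 days

For the 1D instantaneous-source solution, setting ∂C/∂t = 0 at fixed x gives v²t² + 2Dt − x² = 0, so t = (√(D² + v²x²) − D)/v².
√(D² + v²x²) = √(0.135² + 0.839² × 5.78²) = 4.851; v² = 0.703921.
t = (4.851 − 0.135)/0.703921 = 6.70 days (vs. the pure-advection estimate x/v = 6.89 d).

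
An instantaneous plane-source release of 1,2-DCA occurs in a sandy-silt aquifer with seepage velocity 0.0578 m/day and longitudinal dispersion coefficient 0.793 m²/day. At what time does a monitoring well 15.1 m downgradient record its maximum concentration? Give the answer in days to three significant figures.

116 days

For the 1D instantaneous-source solution, setting ∂C/∂t = 0 at fixed x gives v²t² + 2Dt − x² = 0, so t = (√(D² + v²x²) − D)/v².
√(D² + v²x²) = √(0.793² + 0.0578² × 15.1²) = 1.179; v² = 0.00334084.
t = (1.179 − 0.793)/0.00334084 = 116 days (vs. the pure-advection estimate x/v = 261 d).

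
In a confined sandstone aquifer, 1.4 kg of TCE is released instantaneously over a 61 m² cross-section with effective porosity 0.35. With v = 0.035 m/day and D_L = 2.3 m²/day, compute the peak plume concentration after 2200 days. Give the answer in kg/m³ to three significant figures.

0.000260 kg/m³

The peak of an instantaneous 1D plume sits at x = vt; there the Gaussian factor is 1 and C_max = M/(n_e·A·√(4πDt)), where n_e·A is the pore area the mass is dissolved in.
√(4πDt) = √(4π × 2.3 × 2200) = 252.2 m, so C_max = 1.4/(0.35 × 61 × 252.2) = 0.000260 kg/m³.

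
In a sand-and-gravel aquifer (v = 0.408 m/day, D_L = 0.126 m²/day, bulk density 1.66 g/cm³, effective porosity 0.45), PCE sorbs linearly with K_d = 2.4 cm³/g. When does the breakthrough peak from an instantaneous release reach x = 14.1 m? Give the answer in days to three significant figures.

333 days

Retardation factor R = 1 + ρ_b·K_d/n = 1 + 1.66 × 2.4/0.45 = 9.853.
Sorption retards both mechanisms: v_R = v/R = 0.04141 m/day, D_R = D/R = 0.01279 m²/day.
Peak time from v_R²t² + 2D_R t − x² = 0: t = (√(D_R² + v_R²x²) − D_R)/v_R².
√(D_R² + v_R²x²) = √(0.01279² + 0.04141² × 14.1²) = 0.5840; v_R² = 0.001715.
t = (0.5840 − 0.01279)/0.001715 = 333 days.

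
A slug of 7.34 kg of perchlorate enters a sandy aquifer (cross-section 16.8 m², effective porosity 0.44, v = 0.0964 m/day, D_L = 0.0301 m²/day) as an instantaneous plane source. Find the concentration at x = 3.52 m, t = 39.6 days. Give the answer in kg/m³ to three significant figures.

For an instantaneous plane source, C(x,t) = M/(n_e·A·√(4πDt)) · exp(−(x−vt)²/(4Dt)), with n_e·A the pore (flow) area.
Plume center vt = 0.0964 × 39.6 = 3.81744 m, so the well at 3.52 m is 0.29744 m upgradient of the peak.
√(4πDt) = 3.870 m, giving peak height M/(n_e·A·√(4πDt)) = 7.34/(0.44 × 16.8 × 3.870) = 0.2566 kg/m³.
(x−vt)²/(4Dt) = (-0.29744)²/(4 × 0.0301 × 39.6) = 0.01856; exp(−0.01856) = 0.9816.
C = 0.2566 × 0.9816 = 0.252 kg/m³.

0.252 kg/m³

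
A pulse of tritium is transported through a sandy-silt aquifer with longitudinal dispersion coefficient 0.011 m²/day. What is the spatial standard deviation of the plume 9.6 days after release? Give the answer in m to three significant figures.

Dispersive spreading gives a Gaussian with σ² = 2Dt; advection only shifts the center.
σ = √(2 × 0.011 × 9.6) = 0.460 m.

0.460 m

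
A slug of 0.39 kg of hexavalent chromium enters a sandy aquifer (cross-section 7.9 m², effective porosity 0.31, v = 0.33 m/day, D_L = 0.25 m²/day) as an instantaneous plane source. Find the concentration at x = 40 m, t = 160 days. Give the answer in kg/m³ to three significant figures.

For an instantaneous plane source, C(x,t) = M/(n_e·A·√(4πDt)) · exp(−(x−vt)²/(4Dt)), with n_e·A the pore (flow) area.
Plume center vt = 0.33 × 160 = 52.8 m, so the well at 40 m is 12.8 m upgradient of the peak.
√(4πDt) = 22.42 m, giving peak height M/(n_e·A·√(4πDt)) = 0.39/(0.31 × 7.9 × 22.42) = 0.007103 kg/m³.
(x−vt)²/(4Dt) = (-12.8)²/(4 × 0.25 × 160) = 1.024; exp(−1.024) = 0.3592.
C = 0.007103 × 0.3592 = 0.00255 kg/m³.

0.00255 kg/m³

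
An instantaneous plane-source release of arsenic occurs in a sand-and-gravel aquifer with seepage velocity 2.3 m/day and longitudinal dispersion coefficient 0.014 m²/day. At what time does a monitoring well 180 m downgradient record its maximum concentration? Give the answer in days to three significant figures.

For the 1D instantaneous-source solution, setting ∂C/∂t = 0 at fixed x gives v²t² + 2Dt − x² = 0, so t = (√(D² + v²x²) − D)/v².
√(D² + v²x²) = √(0.014² + 2.3² × 180²) = 414.0; v² = 5.29.
t = (414.0 − 0.014)/5.29 = 78.3 days (vs. the pure-advection estimate x/v = 78.3 d).

78.3 days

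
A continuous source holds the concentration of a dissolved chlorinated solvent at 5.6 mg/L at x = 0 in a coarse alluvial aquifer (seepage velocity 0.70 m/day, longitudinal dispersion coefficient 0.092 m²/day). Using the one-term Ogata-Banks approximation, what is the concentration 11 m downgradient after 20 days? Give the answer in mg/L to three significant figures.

5.27 mg/L

For a continuous step input, C/C₀ ≈ ½·erfc((x−vt)/(2√(Dt))).
vt = 0.70 × 20 = 14 m and 2√(Dt) = 2√(0.092 × 20) = 2.713 m.
Argument (x−vt)/(2√(Dt)) = (11 − 14)/2.713 = -1.106; ½·erfc(-1.106) = 0.9411.
C = 5.6 × 0.9411 = 5.27 mg/L.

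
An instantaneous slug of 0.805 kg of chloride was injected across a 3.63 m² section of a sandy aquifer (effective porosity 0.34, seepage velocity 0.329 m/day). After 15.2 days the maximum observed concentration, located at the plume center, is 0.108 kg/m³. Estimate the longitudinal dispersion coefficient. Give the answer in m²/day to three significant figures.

At the plume center C_max = M/(n_e·A·√(4πDt)), so D = M²/(4πt·(n_e·A·C_max)²).
n_e·A·C_max = 0.34 × 3.63 × 0.108 = 0.1333 kg/m.
D = 0.805²/(4π × 15.2 × 0.1333²) = 0.191 m²/day.

0.191 m²/day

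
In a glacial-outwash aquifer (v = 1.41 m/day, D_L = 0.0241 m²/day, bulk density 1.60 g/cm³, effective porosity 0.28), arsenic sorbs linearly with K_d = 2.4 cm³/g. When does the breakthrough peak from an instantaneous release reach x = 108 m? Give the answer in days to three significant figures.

1130 days

Retardation factor R = 1 + ρ_b·K_d/n = 1 + 1.60 × 2.4/0.28 = 14.71.
Sorption retards both mechanisms: v_R = v/R = 0.09585 m/day, D_R = D/R = 0.001638 m²/day.
Peak time from v_R²t² + 2D_R t − x² = 0: t = (√(D_R² + v_R²x²) − D_R)/v_R².
√(D_R² + v_R²x²) = √(0.001638² + 0.09585² × 108²) = 10.35; v_R² = 0.009187.
t = (10.35 − 0.001638)/0.009187 = 1130 days.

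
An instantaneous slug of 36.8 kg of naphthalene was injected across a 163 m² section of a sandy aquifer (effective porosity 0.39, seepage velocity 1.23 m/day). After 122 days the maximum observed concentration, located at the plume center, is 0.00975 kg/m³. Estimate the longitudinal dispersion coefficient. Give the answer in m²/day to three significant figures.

At the plume center C_max = M/(n_e·A·√(4πDt)), so D = M²/(4πt·(n_e·A·C_max)²).
n_e·A·C_max = 0.39 × 163 × 0.00975 = 0.6198 kg/m.
D = 36.8²/(4π × 122 × 0.6198²) = 2.30 m²/day.

2.30 m²/day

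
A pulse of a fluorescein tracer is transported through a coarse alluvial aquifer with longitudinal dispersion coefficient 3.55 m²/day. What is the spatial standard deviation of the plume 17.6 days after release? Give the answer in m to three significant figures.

11.2 m

Dispersive spreading gives a Gaussian with σ² = 2Dt; advection only shifts the center.
σ = √(2 × 3.55 × 17.6) = 11.2 m.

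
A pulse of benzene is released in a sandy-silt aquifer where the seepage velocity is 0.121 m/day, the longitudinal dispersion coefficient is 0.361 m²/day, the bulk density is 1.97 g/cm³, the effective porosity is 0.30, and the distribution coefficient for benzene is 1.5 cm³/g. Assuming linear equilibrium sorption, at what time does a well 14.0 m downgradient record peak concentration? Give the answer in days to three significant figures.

Retardation factor R = 1 + ρ_b·K_d/n = 1 + 1.97 × 1.5/0.30 = 10.85.
Sorption retards both mechanisms: v_R = v/R = 0.01115 m/day, D_R = D/R = 0.03327 m²/day.
Peak time from v_R²t² + 2D_R t − x² = 0: t = (√(D_R² + v_R²x²) − D_R)/v_R².
√(D_R² + v_R²x²) = √(0.03327² + 0.01115² × 14.0²) = 0.1596; v_R² = 0.0001243.
t = (0.1596 − 0.03327)/0.0001243 = 1020 days.

1020 days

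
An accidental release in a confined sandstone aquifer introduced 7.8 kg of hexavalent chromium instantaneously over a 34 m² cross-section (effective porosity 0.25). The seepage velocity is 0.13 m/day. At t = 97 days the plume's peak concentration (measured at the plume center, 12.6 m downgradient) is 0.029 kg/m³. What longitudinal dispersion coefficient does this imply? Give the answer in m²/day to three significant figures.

At the plume center C_max = M/(n_e·A·√(4πDt)), so D = M²/(4πt·(n_e·A·C_max)²).
n_e·A·C_max = 0.25 × 34 × 0.029 = 0.2465 kg/m.
D = 7.8²/(4π × 97 × 0.2465²) = 0.821 m²/day.

0.821 m²/day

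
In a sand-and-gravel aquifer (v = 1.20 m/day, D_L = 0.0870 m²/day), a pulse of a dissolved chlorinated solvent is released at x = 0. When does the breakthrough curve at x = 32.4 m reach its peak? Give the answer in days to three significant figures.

26.9 days

For the 1D instantaneous-source solution, setting ∂C/∂t = 0 at fixed x gives v²t² + 2Dt − x² = 0, so t = (√(D² + v²x²) − D)/v².
√(D² + v²x²) = √(0.0870² + 1.20² × 32.4²) = 38.88; v² = 1.44.
t = (38.88 − 0.0870)/1.44 = 26.9 days (vs. the pure-advection estimate x/v = 27.0 d).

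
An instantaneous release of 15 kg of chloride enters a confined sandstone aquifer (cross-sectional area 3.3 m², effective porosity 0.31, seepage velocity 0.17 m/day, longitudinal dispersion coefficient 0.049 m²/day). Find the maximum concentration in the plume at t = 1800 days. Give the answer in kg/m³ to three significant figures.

0.440 kg/m³

The peak of an instantaneous 1D plume sits at x = vt; there the Gaussian factor is 1 and C_max = M/(n_e·A·√(4πDt)), where n_e·A is the pore area the mass is dissolved in.
√(4πDt) = √(4π × 0.049 × 1800) = 33.29 m, so C_max = 15/(0.31 × 3.3 × 33.29) = 0.440 kg/m³.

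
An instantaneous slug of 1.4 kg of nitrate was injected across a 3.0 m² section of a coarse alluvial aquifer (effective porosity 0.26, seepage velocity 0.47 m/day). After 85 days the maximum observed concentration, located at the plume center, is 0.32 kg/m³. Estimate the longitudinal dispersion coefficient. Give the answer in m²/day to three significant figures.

At the plume center C_max = M/(n_e·A·√(4πDt)), so D = M²/(4πt·(n_e·A·C_max)²).
n_e·A·C_max = 0.26 × 3.0 × 0.32 = 0.2496 kg/m.
D = 1.4²/(4π × 85 × 0.2496²) = 0.0295 m²/day.

0.0295 m²/day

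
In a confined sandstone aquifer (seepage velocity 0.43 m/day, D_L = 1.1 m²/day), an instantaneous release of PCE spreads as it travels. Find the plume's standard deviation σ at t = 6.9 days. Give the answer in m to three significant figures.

Dispersive spreading gives a Gaussian with σ² = 2Dt; advection only shifts the center.
σ = √(2 × 1.1 × 6.9) = 3.90 m.

3.90 m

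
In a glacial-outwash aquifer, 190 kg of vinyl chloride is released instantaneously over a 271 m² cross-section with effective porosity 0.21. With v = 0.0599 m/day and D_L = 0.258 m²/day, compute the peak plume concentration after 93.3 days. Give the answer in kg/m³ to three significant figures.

0.192 kg/m³

The peak of an instantaneous 1D plume sits at x = vt; there the Gaussian factor is 1 and C_max = M/(n_e·A·√(4πDt)), where n_e·A is the pore area the mass is dissolved in.
√(4πDt) = √(4π × 0.258 × 93.3) = 17.39 m, so C_max = 190/(0.21 × 271 × 17.39) = 0.192 kg/m³.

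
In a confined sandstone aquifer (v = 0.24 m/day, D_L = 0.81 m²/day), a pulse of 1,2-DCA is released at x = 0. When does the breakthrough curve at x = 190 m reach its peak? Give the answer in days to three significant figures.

For the 1D instantaneous-source solution, setting ∂C/∂t = 0 at fixed x gives v²t² + 2Dt − x² = 0, so t = (√(D² + v²x²) − D)/v².
√(D² + v²x²) = √(0.81² + 0.24² × 190²) = 45.61; v² = 0.0576.
t = (45.61 − 0.81)/0.0576 = 778 days (vs. the pure-advection estimate x/v = 792 d).

778 days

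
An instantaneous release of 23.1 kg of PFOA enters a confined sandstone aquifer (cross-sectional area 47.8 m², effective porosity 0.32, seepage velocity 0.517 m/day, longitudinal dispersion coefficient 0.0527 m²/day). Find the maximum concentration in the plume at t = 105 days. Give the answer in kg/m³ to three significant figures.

The peak of an instantaneous 1D plume sits at x = vt; there the Gaussian factor is 1 and C_max = M/(n_e·A·√(4πDt)), where n_e·A is the pore area the mass is dissolved in.
√(4πDt) = √(4π × 0.0527 × 105) = 8.339 m, so C_max = 23.1/(0.32 × 47.8 × 8.339) = 0.181 kg/m³.

0.181 kg/m³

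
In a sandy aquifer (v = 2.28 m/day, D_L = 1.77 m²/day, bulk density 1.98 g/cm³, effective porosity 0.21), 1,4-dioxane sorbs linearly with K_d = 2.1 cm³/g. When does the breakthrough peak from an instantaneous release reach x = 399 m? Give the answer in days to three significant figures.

3630 days

Retardation factor R = 1 + ρ_b·K_d/n = 1 + 1.98 × 2.1/0.21 = 20.80.
Sorption retards both mechanisms: v_R = v/R = 0.1096 m/day, D_R = D/R = 0.08510 m²/day.
Peak time from v_R²t² + 2D_R t − x² = 0: t = (√(D_R² + v_R²x²) − D_R)/v_R².
√(D_R² + v_R²x²) = √(0.08510² + 0.1096² × 399²) = 43.73; v_R² = 0.01201.
t = (43.73 − 0.08510)/0.01201 = 3630 days.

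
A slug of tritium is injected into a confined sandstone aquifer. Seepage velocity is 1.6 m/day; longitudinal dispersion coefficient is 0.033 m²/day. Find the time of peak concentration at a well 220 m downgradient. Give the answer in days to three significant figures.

137 days

For the 1D instantaneous-source solution, setting ∂C/∂t = 0 at fixed x gives v²t² + 2Dt − x² = 0, so t = (√(D² + v²x²) − D)/v².
√(D² + v²x²) = √(0.033² + 1.6² × 220²) = 352.0; v² = 2.56.
t = (352.0 − 0.033)/2.56 = 137 days (vs. the pure-advection estimate x/v = 138 d).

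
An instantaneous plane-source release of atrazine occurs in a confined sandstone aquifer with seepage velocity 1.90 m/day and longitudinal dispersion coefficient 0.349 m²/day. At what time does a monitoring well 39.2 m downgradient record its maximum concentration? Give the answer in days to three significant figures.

20.5 days

For the 1D instantaneous-source solution, setting ∂C/∂t = 0 at fixed x gives v²t² + 2Dt − x² = 0, so t = (√(D² + v²x²) − D)/v².
√(D² + v²x²) = √(0.349² + 1.90² × 39.2²) = 74.48; v² = 3.61.
t = (74.48 − 0.349)/3.61 = 20.5 days (vs. the pure-advection estimate x/v = 20.6 d).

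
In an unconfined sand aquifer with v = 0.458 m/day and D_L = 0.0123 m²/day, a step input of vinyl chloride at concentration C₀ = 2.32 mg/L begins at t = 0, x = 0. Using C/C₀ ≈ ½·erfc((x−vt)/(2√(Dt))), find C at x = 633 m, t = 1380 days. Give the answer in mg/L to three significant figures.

1.01 mg/L

For a continuous step input, C/C₀ ≈ ½·erfc((x−vt)/(2√(Dt))).
vt = 0.458 × 1380 = 632.04 m and 2√(Dt) = 2√(0.0123 × 1380) = 8.240 m.
Argument (x−vt)/(2√(Dt)) = (633 − 632.04)/8.240 = 0.1165; ½·erfc(0.1165) = 0.4346.
C = 2.32 × 0.4346 = 1.01 mg/L.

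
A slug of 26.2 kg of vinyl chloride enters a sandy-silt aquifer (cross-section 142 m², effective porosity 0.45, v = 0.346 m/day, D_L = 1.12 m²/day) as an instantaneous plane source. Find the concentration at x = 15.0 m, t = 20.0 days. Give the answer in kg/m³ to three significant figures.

For an instantaneous plane source, C(x,t) = M/(n_e·A·√(4πDt)) · exp(−(x−vt)²/(4Dt)), with n_e·A the pore (flow) area.
Plume center vt = 0.346 × 20.0 = 6.92 m, so the well at 15.0 m is 8.08 m downgradient of the peak.
√(4πDt) = 16.78 m, giving peak height M/(n_e·A·√(4πDt)) = 26.2/(0.45 × 142 × 16.78) = 0.02443 kg/m³.
(x−vt)²/(4Dt) = (8.08)²/(4 × 1.12 × 20.0) = 0.7286; exp(−0.7286) = 0.4826.
C = 0.02443 × 0.4826 = 0.0118 kg/m³.

0.0118 kg/m³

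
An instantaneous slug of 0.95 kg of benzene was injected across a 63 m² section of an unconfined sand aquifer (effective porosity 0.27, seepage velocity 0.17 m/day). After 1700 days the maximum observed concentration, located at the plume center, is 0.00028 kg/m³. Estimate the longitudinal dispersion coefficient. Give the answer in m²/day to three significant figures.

At the plume center C_max = M/(n_e·A·√(4πDt)), so D = M²/(4πt·(n_e·A·C_max)²).
n_e·A·C_max = 0.27 × 63 × 0.00028 = 0.004763 kg/m.
D = 0.95²/(4π × 1700 × 0.004763²) = 1.86 m²/day.

1.86 m²/day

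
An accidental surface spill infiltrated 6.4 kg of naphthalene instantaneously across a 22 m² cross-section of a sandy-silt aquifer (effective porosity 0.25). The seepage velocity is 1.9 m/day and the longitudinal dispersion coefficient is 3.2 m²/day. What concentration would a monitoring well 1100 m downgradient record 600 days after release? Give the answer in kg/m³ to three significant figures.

For an instantaneous plane source, C(x,t) = M/(n_e·A·√(4πDt)) · exp(−(x−vt)²/(4Dt)), with n_e·A the pore (flow) area.
Plume center vt = 1.9 × 600 = 1140 m, so the well at 1100 m is 40 m upgradient of the peak.
√(4πDt) = 155.3 m, giving peak height M/(n_e·A·√(4πDt)) = 6.4/(0.25 × 22 × 155.3) = 0.007493 kg/m³.
(x−vt)²/(4Dt) = (-40)²/(4 × 3.2 × 600) = 0.2083; exp(−0.2083) = 0.8120.
C = 0.007493 × 0.8120 = 0.00608 kg/m³.

0.00608 kg/m³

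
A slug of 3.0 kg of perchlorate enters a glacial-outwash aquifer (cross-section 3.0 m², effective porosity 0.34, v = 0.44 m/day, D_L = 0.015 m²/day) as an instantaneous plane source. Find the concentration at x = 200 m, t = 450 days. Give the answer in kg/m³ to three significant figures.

For an instantaneous plane source, C(x,t) = M/(n_e·A·√(4πDt)) · exp(−(x−vt)²/(4Dt)), with n_e·A the pore (flow) area.
Plume center vt = 0.44 × 450 = 198 m, so the well at 200 m is 2 m downgradient of the peak.
√(4πDt) = 9.210 m, giving peak height M/(n_e·A·√(4πDt)) = 3.0/(0.34 × 3.0 × 9.210) = 0.3193 kg/m³.
(x−vt)²/(4Dt) = (2)²/(4 × 0.015 × 450) = 0.1481; exp(−0.1481) = 0.8623.
C = 0.3193 × 0.8623 = 0.275 kg/m³.

0.275 kg/m³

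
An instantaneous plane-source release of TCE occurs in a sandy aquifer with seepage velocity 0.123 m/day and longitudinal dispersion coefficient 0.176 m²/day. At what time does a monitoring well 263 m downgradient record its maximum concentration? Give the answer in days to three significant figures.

For the 1D instantaneous-source solution, setting ∂C/∂t = 0 at fixed x gives v²t² + 2Dt − x² = 0, so t = (√(D² + v²x²) − D)/v².
√(D² + v²x²) = √(0.176² + 0.123² × 263²) = 32.35; v² = 0.015129.
t = (32.35 − 0.176)/0.015129 = 2130 days (vs. the pure-advection estimate x/v = 2140 d).

2130 days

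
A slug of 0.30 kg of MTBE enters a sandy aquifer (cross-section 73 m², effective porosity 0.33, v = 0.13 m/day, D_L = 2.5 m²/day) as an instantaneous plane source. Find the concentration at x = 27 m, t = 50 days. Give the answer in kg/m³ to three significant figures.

For an instantaneous plane source, C(x,t) = M/(n_e·A·√(4πDt)) · exp(−(x−vt)²/(4Dt)), with n_e·A the pore (flow) area.
Plume center vt = 0.13 × 50 = 6.5 m, so the well at 27 m is 20.5 m downgradient of the peak.
√(4πDt) = 39.63 m, giving peak height M/(n_e·A·√(4πDt)) = 0.30/(0.33 × 73 × 39.63) = 0.0003142 kg/m³.
(x−vt)²/(4Dt) = (20.5)²/(4 × 2.5 × 50) = 0.8405; exp(−0.8405) = 0.4315.
C = 0.0003142 × 0.4315 = 0.000136 kg/m³.

0.000136 kg/m³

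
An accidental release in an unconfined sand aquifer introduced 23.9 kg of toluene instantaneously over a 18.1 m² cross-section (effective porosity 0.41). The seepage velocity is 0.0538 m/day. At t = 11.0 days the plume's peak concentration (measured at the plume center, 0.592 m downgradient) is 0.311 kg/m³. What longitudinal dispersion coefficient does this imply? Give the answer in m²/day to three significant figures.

At the plume center C_max = M/(n_e·A·√(4πDt)), so D = M²/(4πt·(n_e·A·C_max)²).
n_e·A·C_max = 0.41 × 18.1 × 0.311 = 2.308 kg/m.
D = 23.9²/(4π × 11.0 × 2.308²) = 0.776 m²/day.

0.776 m²/day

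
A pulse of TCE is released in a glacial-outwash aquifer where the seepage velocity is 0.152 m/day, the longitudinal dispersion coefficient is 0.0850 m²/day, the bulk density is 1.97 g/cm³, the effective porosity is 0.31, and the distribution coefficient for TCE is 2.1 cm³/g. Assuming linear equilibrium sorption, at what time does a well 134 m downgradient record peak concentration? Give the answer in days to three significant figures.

12600 days

Retardation factor R = 1 + ρ_b·K_d/n = 1 + 1.97 × 2.1/0.31 = 14.35.
Sorption retards both mechanisms: v_R = v/R = 0.01059 m/day, D_R = D/R = 0.005923 m²/day.
Peak time from v_R²t² + 2D_R t − x² = 0: t = (√(D_R² + v_R²x²) − D_R)/v_R².
√(D_R² + v_R²x²) = √(0.005923² + 0.01059² × 134²) = 1.419; v_R² = 0.0001121.
t = (1.419 − 0.005923)/0.0001121 = 12600 days.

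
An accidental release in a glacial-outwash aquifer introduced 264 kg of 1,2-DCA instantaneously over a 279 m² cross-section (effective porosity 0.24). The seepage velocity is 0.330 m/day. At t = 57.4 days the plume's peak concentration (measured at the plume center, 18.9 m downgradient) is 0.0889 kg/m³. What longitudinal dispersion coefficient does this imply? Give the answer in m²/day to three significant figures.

2.73 m²/day

At the plume center C_max = M/(n_e·A·√(4πDt)), so D = M²/(4πt·(n_e·A·C_max)²).
n_e·A·C_max = 0.24 × 279 × 0.0889 = 5.953 kg/m.
D = 264²/(4π × 57.4 × 5.953²) = 2.73 m²/day.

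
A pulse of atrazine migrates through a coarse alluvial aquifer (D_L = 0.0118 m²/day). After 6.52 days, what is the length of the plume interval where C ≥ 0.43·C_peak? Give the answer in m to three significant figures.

1.02 m

The plume is Gaussian with σ = √(2Dt) = √(2 × 0.0118 × 6.52) = 0.3923 m.
C/C_peak = exp(−Δx²/(2σ²)) = 0.43 ⇒ Δx = σ·√(−2 ln 0.43) = 0.3923 × 1.299 = 0.5096 m.
Width = 2Δx = 1.02 m.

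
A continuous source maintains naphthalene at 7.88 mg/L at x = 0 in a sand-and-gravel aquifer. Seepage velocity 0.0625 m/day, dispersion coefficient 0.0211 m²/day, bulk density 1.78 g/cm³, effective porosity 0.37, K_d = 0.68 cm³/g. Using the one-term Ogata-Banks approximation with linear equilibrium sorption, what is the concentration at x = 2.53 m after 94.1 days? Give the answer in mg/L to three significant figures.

0.913 mg/L

Retardation factor R = 1 + ρ_b·K_d/n = 1 + 1.78 × 0.68/0.37 = 4.271.
Sorption retards both mechanisms: v_R = v/R = 0.01463 m/day, D_R = D/R = 0.004940 m²/day.
v_R·t = 0.01463 × 94.1 = 1.376683 m; 2√(D_R t) = 1.364 m; argument = (2.53 − 1.376683)/1.364 = 0.8455.
C = C₀ × ½·erfc(0.8455) = 7.88 × 0.1159 = 0.913 mg/L.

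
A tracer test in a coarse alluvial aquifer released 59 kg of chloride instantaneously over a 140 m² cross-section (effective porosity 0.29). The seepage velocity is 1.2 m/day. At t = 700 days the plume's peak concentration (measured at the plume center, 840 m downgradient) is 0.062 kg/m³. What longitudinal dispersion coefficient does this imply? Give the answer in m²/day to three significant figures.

0.0625 m²/day

At the plume center C_max = M/(n_e·A·√(4πDt)), so D = M²/(4πt·(n_e·A·C_max)²).
n_e·A·C_max = 0.29 × 140 × 0.062 = 2.517 kg/m.
D = 59²/(4π × 700 × 2.517²) = 0.0625 m²/day.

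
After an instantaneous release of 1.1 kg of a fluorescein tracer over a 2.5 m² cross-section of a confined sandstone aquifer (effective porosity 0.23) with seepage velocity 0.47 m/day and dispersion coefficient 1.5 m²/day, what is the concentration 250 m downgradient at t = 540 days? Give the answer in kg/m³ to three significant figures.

0.0189 kg/m³

For an instantaneous plane source, C(x,t) = M/(n_e·A·√(4πDt)) · exp(−(x−vt)²/(4Dt)), with n_e·A the pore (flow) area.
Plume center vt = 0.47 × 540 = 253.8 m, so the well at 250 m is 3.8 m upgradient of the peak.
√(4πDt) = 100.9 m, giving peak height M/(n_e·A·√(4πDt)) = 1.1/(0.23 × 2.5 × 100.9) = 0.01896 kg/m³.
(x−vt)²/(4Dt) = (-3.8)²/(4 × 1.5 × 540) = 0.004457; exp(−0.004457) = 0.9956.
C = 0.01896 × 0.9956 = 0.0189 kg/m³.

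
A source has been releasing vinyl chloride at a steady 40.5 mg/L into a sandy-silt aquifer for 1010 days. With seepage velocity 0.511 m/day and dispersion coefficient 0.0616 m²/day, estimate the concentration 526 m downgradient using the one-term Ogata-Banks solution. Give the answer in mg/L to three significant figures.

For a continuous step input, C/C₀ ≈ ½·erfc((x−vt)/(2√(Dt))).
vt = 0.511 × 1010 = 516.11 m and 2√(Dt) = 2√(0.0616 × 1010) = 15.78 m.
Argument (x−vt)/(2√(Dt)) = (526 − 516.11)/15.78 = 0.6267; ½·erfc(0.6267) = 0.1877.
C = 40.5 × 0.1877 = 7.60 mg/L.

7.60 mg/L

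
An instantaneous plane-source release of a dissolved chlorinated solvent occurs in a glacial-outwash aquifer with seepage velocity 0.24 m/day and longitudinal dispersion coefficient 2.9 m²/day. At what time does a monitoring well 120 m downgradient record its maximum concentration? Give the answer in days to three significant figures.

452 days

For the 1D instantaneous-source solution, setting ∂C/∂t = 0 at fixed x gives v²t² + 2Dt − x² = 0, so t = (√(D² + v²x²) − D)/v².
√(D² + v²x²) = √(2.9² + 0.24² × 120²) = 28.95; v² = 0.0576.
t = (28.95 − 2.9)/0.0576 = 452 days (vs. the pure-advection estimate x/v = 500 d).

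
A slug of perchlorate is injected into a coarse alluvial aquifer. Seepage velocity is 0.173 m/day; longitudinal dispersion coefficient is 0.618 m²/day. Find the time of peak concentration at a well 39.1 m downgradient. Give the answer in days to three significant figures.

For the 1D instantaneous-source solution, setting ∂C/∂t = 0 at fixed x gives v²t² + 2Dt − x² = 0, so t = (√(D² + v²x²) − D)/v².
√(D² + v²x²) = √(0.618² + 0.173² × 39.1²) = 6.792; v² = 0.029929.
t = (6.792 − 0.618)/0.029929 = 206 days (vs. the pure-advection estimate x/v = 226 d).

206 days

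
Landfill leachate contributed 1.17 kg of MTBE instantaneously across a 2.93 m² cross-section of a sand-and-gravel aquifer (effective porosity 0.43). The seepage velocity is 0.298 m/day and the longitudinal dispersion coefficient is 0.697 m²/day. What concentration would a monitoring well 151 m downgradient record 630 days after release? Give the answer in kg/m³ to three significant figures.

0.00580 kg/m³

For an instantaneous plane source, C(x,t) = M/(n_e·A·√(4πDt)) · exp(−(x−vt)²/(4Dt)), with n_e·A the pore (flow) area.
Plume center vt = 0.298 × 630 = 187.74 m, so the well at 151 m is 36.74 m upgradient of the peak.
√(4πDt) = 74.28 m, giving peak height M/(n_e·A·√(4πDt)) = 1.17/(0.43 × 2.93 × 74.28) = 0.01250 kg/m³.
(x−vt)²/(4Dt) = (-36.74)²/(4 × 0.697 × 630) = 0.7685; exp(−0.7685) = 0.4637.
C = 0.01250 × 0.4637 = 0.00580 kg/m³.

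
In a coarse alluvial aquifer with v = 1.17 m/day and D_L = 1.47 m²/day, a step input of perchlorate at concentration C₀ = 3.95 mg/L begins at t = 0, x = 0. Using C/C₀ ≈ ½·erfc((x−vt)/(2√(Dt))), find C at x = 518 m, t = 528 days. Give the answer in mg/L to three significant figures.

3.93 mg/L

For a continuous step input, C/C₀ ≈ ½·erfc((x−vt)/(2√(Dt))).
vt = 1.17 × 528 = 617.76 m and 2√(Dt) = 2√(1.47 × 528) = 55.72 m.
Argument (x−vt)/(2√(Dt)) = (518 − 617.76)/55.72 = -1.790; ½·erfc(-1.790) = 0.9943.
C = 3.95 × 0.9943 = 3.93 mg/L.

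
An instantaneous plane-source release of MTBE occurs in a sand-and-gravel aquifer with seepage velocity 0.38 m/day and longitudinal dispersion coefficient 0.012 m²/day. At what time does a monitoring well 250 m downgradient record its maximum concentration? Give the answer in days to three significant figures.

658 days

For the 1D instantaneous-source solution, setting ∂C/∂t = 0 at fixed x gives v²t² + 2Dt − x² = 0, so t = (√(D² + v²x²) − D)/v².
√(D² + v²x²) = √(0.012² + 0.38² × 250²) = 95.00; v² = 0.1444.
t = (95.00 − 0.012)/0.1444 = 658 days (vs. the pure-advection estimate x/v = 658 d).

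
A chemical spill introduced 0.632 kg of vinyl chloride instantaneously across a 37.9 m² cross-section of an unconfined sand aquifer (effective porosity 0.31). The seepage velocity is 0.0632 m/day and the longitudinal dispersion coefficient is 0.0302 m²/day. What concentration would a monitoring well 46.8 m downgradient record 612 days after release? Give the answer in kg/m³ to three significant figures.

0.00145 kg/m³

For an instantaneous plane source, C(x,t) = M/(n_e·A·√(4πDt)) · exp(−(x−vt)²/(4Dt)), with n_e·A the pore (flow) area.
Plume center vt = 0.0632 × 612 = 38.6784 m, so the well at 46.8 m is 8.1216 m downgradient of the peak.
√(4πDt) = 15.24 m, giving peak height M/(n_e·A·√(4πDt)) = 0.632/(0.31 × 37.9 × 15.24) = 0.003530 kg/m³.
(x−vt)²/(4Dt) = (8.1216)²/(4 × 0.0302 × 612) = 0.8922; exp(−0.8922) = 0.4098.
C = 0.003530 × 0.4098 = 0.00145 kg/m³.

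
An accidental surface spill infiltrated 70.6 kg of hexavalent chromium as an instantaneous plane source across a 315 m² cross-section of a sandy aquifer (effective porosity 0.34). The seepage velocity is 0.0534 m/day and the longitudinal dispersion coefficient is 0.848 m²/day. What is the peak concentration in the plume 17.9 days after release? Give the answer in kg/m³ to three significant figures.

The peak of an instantaneous 1D plume sits at x = vt; there the Gaussian factor is 1 and C_max = M/(n_e·A·√(4πDt)), where n_e·A is the pore area the mass is dissolved in.
√(4πDt) = √(4π × 0.848 × 17.9) = 13.81 m, so C_max = 70.6/(0.34 × 315 × 13.81) = 0.0477 kg/m³.

0.0477 kg/m³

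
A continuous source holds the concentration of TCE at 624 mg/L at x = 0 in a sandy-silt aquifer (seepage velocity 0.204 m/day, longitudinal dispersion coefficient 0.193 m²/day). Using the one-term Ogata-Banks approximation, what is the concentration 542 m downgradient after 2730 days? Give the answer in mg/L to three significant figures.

For a continuous step input, C/C₀ ≈ ½·erfc((x−vt)/(2√(Dt))).
vt = 0.204 × 2730 = 556.92 m and 2√(Dt) = 2√(0.193 × 2730) = 45.91 m.
Argument (x−vt)/(2√(Dt)) = (542 − 556.92)/45.91 = -0.3250; ½·erfc(-0.3250) = 0.6771.
C = 624 × 0.6771 = 423 mg/L.

423 mg/L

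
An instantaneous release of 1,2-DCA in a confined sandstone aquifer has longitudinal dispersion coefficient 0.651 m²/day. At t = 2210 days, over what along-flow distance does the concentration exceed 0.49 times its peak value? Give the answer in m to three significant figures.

128 m

The plume is Gaussian with σ = √(2Dt) = √(2 × 0.651 × 2210) = 53.64 m.
C/C_peak = exp(−Δx²/(2σ²)) = 0.49 ⇒ Δx = σ·√(−2 ln 0.49) = 53.64 × 1.194 = 64.05 m.
Width = 2Δx = 128 m.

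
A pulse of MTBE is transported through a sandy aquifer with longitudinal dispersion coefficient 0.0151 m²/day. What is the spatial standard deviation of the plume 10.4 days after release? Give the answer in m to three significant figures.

0.560 m

Dispersive spreading gives a Gaussian with σ² = 2Dt; advection only shifts the center.
σ = √(2 × 0.0151 × 10.4) = 0.560 m.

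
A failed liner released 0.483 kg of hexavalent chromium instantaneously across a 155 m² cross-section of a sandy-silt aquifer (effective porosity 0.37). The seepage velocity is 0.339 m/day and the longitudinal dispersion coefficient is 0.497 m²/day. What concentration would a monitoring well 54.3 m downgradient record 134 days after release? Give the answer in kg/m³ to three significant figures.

0.000217 kg/m³

For an instantaneous plane source, C(x,t) = M/(n_e·A·√(4πDt)) · exp(−(x−vt)²/(4Dt)), with n_e·A the pore (flow) area.
Plume center vt = 0.339 × 134 = 45.426 m, so the well at 54.3 m is 8.874 m downgradient of the peak.
√(4πDt) = 28.93 m, giving peak height M/(n_e·A·√(4πDt)) = 0.483/(0.37 × 155 × 28.93) = 0.0002911 kg/m³.
(x−vt)²/(4Dt) = (8.874)²/(4 × 0.497 × 134) = 0.2956; exp(−0.2956) = 0.7441.
C = 0.0002911 × 0.7441 = 0.000217 kg/m³.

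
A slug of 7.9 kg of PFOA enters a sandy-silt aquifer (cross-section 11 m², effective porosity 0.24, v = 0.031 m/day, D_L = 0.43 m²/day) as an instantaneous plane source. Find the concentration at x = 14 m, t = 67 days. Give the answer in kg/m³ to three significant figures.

For an instantaneous plane source, C(x,t) = M/(n_e·A·√(4πDt)) · exp(−(x−vt)²/(4Dt)), with n_e·A the pore (flow) area.
Plume center vt = 0.031 × 67 = 2.077 m, so the well at 14 m is 11.923 m downgradient of the peak.
√(4πDt) = 19.03 m, giving peak height M/(n_e·A·√(4πDt)) = 7.9/(0.24 × 11 × 19.03) = 0.1572 kg/m³.
(x−vt)²/(4Dt) = (11.923)²/(4 × 0.43 × 67) = 1.234; exp(−1.234) = 0.2911.
C = 0.1572 × 0.2911 = 0.0458 kg/m³.

0.0458 kg/m³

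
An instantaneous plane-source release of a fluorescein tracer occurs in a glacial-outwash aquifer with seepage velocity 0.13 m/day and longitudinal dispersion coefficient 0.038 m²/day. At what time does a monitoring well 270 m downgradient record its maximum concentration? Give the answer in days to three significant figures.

2070 days

For the 1D instantaneous-source solution, setting ∂C/∂t = 0 at fixed x gives v²t² + 2Dt − x² = 0, so t = (√(D² + v²x²) − D)/v².
√(D² + v²x²) = √(0.038² + 0.13² × 270²) = 35.10; v² = 0.0169.
t = (35.10 − 0.038)/0.0169 = 2070 days (vs. the pure-advection estimate x/v = 2080 d).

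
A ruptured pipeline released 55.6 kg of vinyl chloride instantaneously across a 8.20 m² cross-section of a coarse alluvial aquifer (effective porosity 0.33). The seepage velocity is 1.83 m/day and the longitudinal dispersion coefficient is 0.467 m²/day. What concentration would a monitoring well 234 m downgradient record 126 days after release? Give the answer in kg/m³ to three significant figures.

For an instantaneous plane source, C(x,t) = M/(n_e·A·√(4πDt)) · exp(−(x−vt)²/(4Dt)), with n_e·A the pore (flow) area.
Plume center vt = 1.83 × 126 = 230.58 m, so the well at 234 m is 3.42 m downgradient of the peak.
√(4πDt) = 27.19 m, giving peak height M/(n_e·A·√(4πDt)) = 55.6/(0.33 × 8.20 × 27.19) = 0.7557 kg/m³.
(x−vt)²/(4Dt) = (3.42)²/(4 × 0.467 × 126) = 0.04969; exp(−0.04969) = 0.9515.
C = 0.7557 × 0.9515 = 0.719 kg/m³.

0.719 kg/m³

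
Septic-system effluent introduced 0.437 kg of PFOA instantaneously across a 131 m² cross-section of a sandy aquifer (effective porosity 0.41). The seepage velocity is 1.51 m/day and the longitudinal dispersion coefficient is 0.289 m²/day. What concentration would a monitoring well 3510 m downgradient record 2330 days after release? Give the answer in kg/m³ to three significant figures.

For an instantaneous plane source, C(x,t) = M/(n_e·A·√(4πDt)) · exp(−(x−vt)²/(4Dt)), with n_e·A the pore (flow) area.
Plume center vt = 1.51 × 2330 = 3518.3 m, so the well at 3510 m is 8.3 m upgradient of the peak.
√(4πDt) = 91.99 m, giving peak height M/(n_e·A·√(4πDt)) = 0.437/(0.41 × 131 × 91.99) = 8.845e-05 kg/m³.
(x−vt)²/(4Dt) = (-8.3)²/(4 × 0.289 × 2330) = 0.02558; exp(−0.02558) = 0.9747.
C = 8.845e-05 × 0.9747 = 8.62e-05 kg/m³.

8.62e-05 kg/m³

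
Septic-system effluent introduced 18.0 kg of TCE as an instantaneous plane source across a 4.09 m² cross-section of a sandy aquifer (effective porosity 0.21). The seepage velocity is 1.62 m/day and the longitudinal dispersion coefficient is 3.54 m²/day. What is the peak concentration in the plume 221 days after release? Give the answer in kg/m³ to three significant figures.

0.211 kg/m³

The peak of an instantaneous 1D plume sits at x = vt; there the Gaussian factor is 1 and C_max = M/(n_e·A·√(4πDt)), where n_e·A is the pore area the mass is dissolved in.
√(4πDt) = √(4π × 3.54 × 221) = 99.15 m, so C_max = 18.0/(0.21 × 4.09 × 99.15) = 0.211 kg/m³.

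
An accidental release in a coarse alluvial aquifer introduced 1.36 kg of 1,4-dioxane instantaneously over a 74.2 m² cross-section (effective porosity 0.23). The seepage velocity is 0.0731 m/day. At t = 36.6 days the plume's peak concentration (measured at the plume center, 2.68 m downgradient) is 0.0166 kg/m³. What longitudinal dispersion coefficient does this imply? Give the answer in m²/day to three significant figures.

At the plume center C_max = M/(n_e·A·√(4πDt)), so D = M²/(4πt·(n_e·A·C_max)²).
n_e·A·C_max = 0.23 × 74.2 × 0.0166 = 0.2833 kg/m.
D = 1.36²/(4π × 36.6 × 0.2833²) = 0.0501 m²/day.

0.0501 m²/day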